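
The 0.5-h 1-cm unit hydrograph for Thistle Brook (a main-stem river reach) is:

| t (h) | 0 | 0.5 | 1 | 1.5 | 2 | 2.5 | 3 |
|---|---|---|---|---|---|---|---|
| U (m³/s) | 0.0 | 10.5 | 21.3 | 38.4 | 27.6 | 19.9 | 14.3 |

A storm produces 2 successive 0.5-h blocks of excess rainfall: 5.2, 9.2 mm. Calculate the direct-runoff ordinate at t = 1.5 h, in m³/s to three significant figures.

By discrete convolution, Q_j = Σ (P_i / 10 mm) · U_{j−i}.
At t = 1.5 h (j=3): Q = (5.2/10)·38.4 + (9.2/10)·21.3 = 39.6 m³/s.

Q ≈ 39.6 m³/s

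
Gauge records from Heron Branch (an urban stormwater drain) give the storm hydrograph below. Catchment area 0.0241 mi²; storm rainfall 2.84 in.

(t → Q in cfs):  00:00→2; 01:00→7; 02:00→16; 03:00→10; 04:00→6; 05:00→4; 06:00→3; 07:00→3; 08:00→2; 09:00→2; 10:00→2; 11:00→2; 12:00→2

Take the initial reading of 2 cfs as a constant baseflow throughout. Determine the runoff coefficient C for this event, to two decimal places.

ΣQ_DR = 35.00 cfs; V = ΣQ_DR·Δt = 1.260 × 10^5 ft³.
Runoff depth d = V / A = 2.250 in.
C = d / P = 2.250 / 2.84 = 0.79.

C ≈ 0.79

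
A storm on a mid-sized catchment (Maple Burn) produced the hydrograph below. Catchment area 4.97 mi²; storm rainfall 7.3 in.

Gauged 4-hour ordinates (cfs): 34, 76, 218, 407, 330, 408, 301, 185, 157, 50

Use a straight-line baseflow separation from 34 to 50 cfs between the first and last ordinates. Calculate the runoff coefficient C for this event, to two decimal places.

ΣQ_DR = 1746 cfs; V = ΣQ_DR·Δt = 2.514 × 10^7 ft³.
Runoff depth d = V / A = 2.178 in.
C = d / P = 2.178 / 7.3 = 0.30.

C ≈ 0.30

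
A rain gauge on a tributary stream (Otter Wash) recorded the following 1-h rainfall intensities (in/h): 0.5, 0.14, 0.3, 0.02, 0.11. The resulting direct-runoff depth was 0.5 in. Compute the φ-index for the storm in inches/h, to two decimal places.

φ ≈ 0.15 in/h

Only the 2 blocks with intensity above φ contribute runoff: 0.5, 0.3 in/h.
Σ(I−φ)·Δt = d  ⇒  (0.5+0.3 − 2φ)·1 = 0.5
φ = (0.8000 − 0.5/1) / 2 = 0.15 in/h.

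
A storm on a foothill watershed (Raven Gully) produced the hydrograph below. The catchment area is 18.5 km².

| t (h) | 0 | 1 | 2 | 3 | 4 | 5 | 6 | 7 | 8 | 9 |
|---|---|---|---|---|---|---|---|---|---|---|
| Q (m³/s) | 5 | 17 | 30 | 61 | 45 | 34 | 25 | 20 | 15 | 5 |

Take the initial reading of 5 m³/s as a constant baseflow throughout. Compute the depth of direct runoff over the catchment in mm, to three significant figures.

d ≈ 40.3 mm

Direct runoff: 0.0, 12.0, 25.0, 56.0, 40.0, 29.0, 20.0, 15.0, 10.0, 0.0 m³/s; ΣQ_DR = 207.0 m³/s.
V = ΣQ_DR · Δt = 207.0 × 3600 s = 7.452 × 10^5 m³.
Over A = 18.5 km², depth = V / A = 40.3 mm.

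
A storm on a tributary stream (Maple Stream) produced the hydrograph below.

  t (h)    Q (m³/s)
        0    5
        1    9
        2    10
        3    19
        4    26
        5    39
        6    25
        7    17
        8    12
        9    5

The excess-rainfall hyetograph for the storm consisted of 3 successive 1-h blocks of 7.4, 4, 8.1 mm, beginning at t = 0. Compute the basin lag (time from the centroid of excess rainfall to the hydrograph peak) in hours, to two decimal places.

t_L ≈ 3.46 h

Centroid of excess rainfall: t_c = Σ P_i·t̄_i / ΣP_i = 1.5359 h (block centres at 0.5, 1.5, 2.5 h).
Hydrograph peak occurs at t = 5 h, so basin lag t_L = 5 − 1.5359 = 3.46 h.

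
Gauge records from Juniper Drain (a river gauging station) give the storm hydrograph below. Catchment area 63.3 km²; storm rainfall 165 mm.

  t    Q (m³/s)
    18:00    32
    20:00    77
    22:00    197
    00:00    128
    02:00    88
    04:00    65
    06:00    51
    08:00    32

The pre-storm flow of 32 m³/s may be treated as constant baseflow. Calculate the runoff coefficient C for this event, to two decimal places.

ΣQ_DR = 414.0 m³/s; V = ΣQ_DR·Δt = 2.981 × 10^6 m³.
Runoff depth d = V / A = 47.09 mm.
C = d / P = 47.09 / 165 = 0.29.

C ≈ 0.29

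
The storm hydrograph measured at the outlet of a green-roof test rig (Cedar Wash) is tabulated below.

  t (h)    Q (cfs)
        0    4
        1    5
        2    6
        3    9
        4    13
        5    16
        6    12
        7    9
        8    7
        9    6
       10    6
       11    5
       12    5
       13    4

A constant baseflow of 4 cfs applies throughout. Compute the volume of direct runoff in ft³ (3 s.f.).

V ≈ 1.84 × 10^5 ft³

Direct-runoff ordinates (Q − Q_b): 0.0, 1.0, 2.0, 5.0, 9.0, 12.0, 8.0, 5.0, 3.0, 2.0, 2.0, 1.0, 1.0, 0.0 cfs.
ΣQ_DR = 51.00 cfs.
With Δt = 1 h = 3600 s, V = ΣQ_DR · Δt = 51.00 × 3600 = 1.84 × 10^5 ft³.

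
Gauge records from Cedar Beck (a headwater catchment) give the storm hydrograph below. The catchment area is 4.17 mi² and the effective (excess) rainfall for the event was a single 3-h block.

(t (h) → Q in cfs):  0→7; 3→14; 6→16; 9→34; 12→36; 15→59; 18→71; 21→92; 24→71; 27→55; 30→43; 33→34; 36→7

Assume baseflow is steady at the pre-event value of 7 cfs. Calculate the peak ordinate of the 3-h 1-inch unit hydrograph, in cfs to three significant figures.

U_p ≈ 170 cfs

Direct runoff: 0.0, 7.0, 9.0, 27.0, 29.0, 52.0, 64.0, 85.0, 64.0, 48.0, 36.0, 27.0, 0.0 cfs; ΣQ_DR = 448.0 cfs, peak = 85.0 cfs.
Runoff depth d = ΣQ_DR·Δt / A = 448.0 × 10800 / (4.17 mi²) = 0.4994 in.
The 1-inch UH is the DRH scaled by (1 in)/d, so U_p = 85.0 × 1/0.4994 = 170 cfs.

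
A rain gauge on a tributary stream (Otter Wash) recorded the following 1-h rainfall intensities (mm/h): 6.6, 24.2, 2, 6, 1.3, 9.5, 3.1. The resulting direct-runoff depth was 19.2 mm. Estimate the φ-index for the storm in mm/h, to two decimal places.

φ ≈ 7.25 mm/h

Only the 2 blocks with intensity above φ contribute runoff: 24.2, 9.5 mm/h.
Σ(I−φ)·Δt = d  ⇒  (24.2+9.5 − 2φ)·1 = 19.2
φ = (33.70 − 19.2/1) / 2 = 7.25 mm/h.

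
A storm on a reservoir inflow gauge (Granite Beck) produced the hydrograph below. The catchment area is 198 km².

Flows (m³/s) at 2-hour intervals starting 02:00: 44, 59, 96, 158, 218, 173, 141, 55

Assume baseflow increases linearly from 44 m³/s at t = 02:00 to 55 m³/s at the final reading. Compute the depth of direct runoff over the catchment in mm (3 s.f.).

Direct runoff: 0.00, 13.43, 48.86, 109.29, 167.71, 121.14, 87.57, 0.00 m³/s; ΣQ_DR = 548.0 m³/s.
V = ΣQ_DR · Δt = 548.0 × 7200 s = 3.946 × 10^6 m³.
Over A = 198 km², depth = V / A = 19.9 mm.

d ≈ 19.9 mm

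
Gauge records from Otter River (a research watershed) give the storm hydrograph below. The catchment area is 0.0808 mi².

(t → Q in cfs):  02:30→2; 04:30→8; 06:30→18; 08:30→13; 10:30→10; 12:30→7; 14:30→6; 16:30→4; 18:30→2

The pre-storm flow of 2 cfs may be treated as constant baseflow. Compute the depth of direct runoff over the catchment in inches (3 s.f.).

Direct runoff: 0.0, 6.0, 16.0, 11.0, 8.0, 5.0, 4.0, 2.0, 0.0 cfs; ΣQ_DR = 52.00 cfs.
V = ΣQ_DR · Δt = 52.00 × 7200 s = 3.744 × 10^5 ft³.
Over A = 0.0808 mi², depth = V / A = 1.99 in.

d ≈ 1.99 in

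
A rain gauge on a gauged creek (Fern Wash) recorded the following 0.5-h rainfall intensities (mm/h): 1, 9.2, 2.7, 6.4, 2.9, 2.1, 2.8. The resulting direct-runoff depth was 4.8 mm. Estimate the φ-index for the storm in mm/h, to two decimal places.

Only the 2 blocks with intensity above φ contribute runoff: 9.2, 6.4 mm/h.
Σ(I−φ)·Δt = d  ⇒  (9.2+6.4 − 2φ)·0.5 = 4.8
φ = (15.60 − 4.8/0.5) / 2 = 3.00 mm/h.

φ ≈ 3.00 mm/h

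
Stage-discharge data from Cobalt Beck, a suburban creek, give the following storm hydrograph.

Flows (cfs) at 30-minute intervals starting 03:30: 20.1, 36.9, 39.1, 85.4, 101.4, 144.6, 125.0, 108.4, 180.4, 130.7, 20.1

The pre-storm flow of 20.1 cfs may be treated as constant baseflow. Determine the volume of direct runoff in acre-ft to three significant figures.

V ≈ 31.9 acre-ft

Direct-runoff ordinates (Q − Q_b): 0.0, 16.8, 19.0, 65.3, 81.3, 124.5, 104.9, 88.3, 160.3, 110.6, 0.0 cfs.
ΣQ_DR = 771.0 cfs.
With Δt = 0.5 h = 1800 s, V = ΣQ_DR · Δt = 771.0 × 1800 = 1.39 × 10^6 ft³ = 31.9 acre-ft.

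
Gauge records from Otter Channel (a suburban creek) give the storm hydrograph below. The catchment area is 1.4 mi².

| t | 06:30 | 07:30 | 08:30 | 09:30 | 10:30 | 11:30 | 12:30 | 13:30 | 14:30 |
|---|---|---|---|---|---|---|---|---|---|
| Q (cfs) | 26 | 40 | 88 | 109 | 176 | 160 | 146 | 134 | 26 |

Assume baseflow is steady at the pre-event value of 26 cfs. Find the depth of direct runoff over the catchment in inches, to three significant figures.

d ≈ 0.743 in

Direct runoff: 0.0, 14.0, 62.0, 83.0, 150.0, 134.0, 120.0, 108.0, 0.0 cfs; ΣQ_DR = 671.0 cfs.
V = ΣQ_DR · Δt = 671.0 × 3600 s = 2.416 × 10^6 ft³.
Over A = 1.4 mi², depth = V / A = 0.743 in.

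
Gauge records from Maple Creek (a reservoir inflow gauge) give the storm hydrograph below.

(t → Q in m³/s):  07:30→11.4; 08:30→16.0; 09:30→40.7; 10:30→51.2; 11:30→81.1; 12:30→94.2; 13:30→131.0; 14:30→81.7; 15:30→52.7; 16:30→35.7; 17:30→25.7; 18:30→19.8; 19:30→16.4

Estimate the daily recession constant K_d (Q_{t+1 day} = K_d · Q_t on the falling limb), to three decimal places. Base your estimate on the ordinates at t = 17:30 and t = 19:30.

K_d ≈ 0.005

Between t = 17:30 and t = 19:30 the flow falls from 25.7 to 16.4 m³/s over 2×1 h = 2 h.
Per-interval ratio K = (16.4/25.7)^(1/2) = 0.7988; K_d = K^(24/1) = 0.005.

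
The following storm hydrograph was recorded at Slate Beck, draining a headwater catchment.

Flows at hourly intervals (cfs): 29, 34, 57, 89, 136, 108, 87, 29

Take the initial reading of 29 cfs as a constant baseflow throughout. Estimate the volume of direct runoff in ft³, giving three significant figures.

Direct-runoff ordinates (Q − Q_b): 0.0, 5.0, 28.0, 60.0, 107.0, 79.0, 58.0, 0.0 cfs.
ΣQ_DR = 337.0 cfs.
With Δt = 1 h = 3600 s, V = ΣQ_DR · Δt = 337.0 × 3600 = 1.21 × 10^6 ft³.

V ≈ 1.21 × 10^6 ft³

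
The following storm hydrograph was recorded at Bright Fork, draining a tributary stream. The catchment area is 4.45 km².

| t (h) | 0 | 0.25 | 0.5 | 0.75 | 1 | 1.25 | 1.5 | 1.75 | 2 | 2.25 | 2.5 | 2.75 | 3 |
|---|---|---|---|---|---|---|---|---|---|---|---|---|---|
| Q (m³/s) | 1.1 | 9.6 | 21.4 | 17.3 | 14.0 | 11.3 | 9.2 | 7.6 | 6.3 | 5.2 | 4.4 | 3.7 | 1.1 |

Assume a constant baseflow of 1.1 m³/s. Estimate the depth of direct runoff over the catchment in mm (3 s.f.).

Direct runoff: 0.0, 8.5, 20.3, 16.2, 12.9, 10.2, 8.1, 6.5, 5.2, 4.1, 3.3, 2.6, 0.0 m³/s; ΣQ_DR = 97.90 m³/s.
V = ΣQ_DR · Δt = 97.90 × 900 s = 88110 m³.
Over A = 4.45 km², depth = V / A = 19.8 mm.

d ≈ 19.8 mm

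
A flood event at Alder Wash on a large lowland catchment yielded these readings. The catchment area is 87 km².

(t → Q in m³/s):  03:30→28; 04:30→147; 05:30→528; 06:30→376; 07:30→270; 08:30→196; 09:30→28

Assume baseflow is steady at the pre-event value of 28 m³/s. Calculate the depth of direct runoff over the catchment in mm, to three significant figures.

Direct runoff: 0.0, 119.0, 500.0, 348.0, 242.0, 168.0, 0.0 m³/s; ΣQ_DR = 1377 m³/s.
V = ΣQ_DR · Δt = 1377 × 3600 s = 4.957 × 10^6 m³.
Over A = 87 km², depth = V / A = 57.0 mm.

d ≈ 57.0 mm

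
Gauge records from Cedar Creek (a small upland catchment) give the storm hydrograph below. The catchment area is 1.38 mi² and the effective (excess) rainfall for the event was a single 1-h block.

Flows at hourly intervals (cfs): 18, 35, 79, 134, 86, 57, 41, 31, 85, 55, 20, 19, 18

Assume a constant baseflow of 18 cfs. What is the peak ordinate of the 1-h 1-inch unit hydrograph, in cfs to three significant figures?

U_p ≈ 233 cfs

Direct runoff: 0.0, 17.0, 61.0, 116.0, 68.0, 39.0, 23.0, 13.0, 67.0, 37.0, 2.0, 1.0, 0.0 cfs; ΣQ_DR = 444.0 cfs, peak = 116.0 cfs.
Runoff depth d = ΣQ_DR·Δt / A = 444.0 × 3600 / (1.38 mi²) = 0.4986 in.
The 1-inch UH is the DRH scaled by (1 in)/d, so U_p = 116.0 × 1/0.4986 = 233 cfs.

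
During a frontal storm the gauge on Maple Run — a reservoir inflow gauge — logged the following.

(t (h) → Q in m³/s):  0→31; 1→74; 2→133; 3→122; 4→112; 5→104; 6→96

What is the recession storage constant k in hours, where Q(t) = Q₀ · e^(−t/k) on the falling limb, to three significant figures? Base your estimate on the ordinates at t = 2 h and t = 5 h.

On the falling limb, Q drops from 133 to 104 m³/s between t = 2 h and t = 5 h (Δt = 3 h).
k = −Δt / ln(Q₂/Q₁) = −3 / ln(104/133) = 12.2 h.

k ≈ 12.2 h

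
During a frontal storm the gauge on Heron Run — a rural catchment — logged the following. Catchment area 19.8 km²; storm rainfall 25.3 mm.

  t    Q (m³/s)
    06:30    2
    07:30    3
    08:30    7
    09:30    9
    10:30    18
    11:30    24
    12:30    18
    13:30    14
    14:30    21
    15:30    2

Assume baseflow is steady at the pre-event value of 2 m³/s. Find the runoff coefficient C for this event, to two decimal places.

ΣQ_DR = 98.00 m³/s; V = ΣQ_DR·Δt = 3.528 × 10^5 m³.
Runoff depth d = V / A = 17.82 mm.
C = d / P = 17.82 / 25.3 = 0.70.

C ≈ 0.70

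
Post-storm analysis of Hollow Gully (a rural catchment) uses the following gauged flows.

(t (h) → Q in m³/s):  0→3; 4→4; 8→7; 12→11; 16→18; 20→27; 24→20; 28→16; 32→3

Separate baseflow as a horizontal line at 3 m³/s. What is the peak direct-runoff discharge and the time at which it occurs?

Q_p = 24.0 m³/s at t = 20 h

Subtracting baseflow gives direct-runoff ordinates: 0.0, 1.0, 4.0, 8.0, 15.0, 24.0, 17.0, 13.0, 0.0 m³/s.
The maximum is 24.0 m³/s, occurring at the reading for t = 20 h.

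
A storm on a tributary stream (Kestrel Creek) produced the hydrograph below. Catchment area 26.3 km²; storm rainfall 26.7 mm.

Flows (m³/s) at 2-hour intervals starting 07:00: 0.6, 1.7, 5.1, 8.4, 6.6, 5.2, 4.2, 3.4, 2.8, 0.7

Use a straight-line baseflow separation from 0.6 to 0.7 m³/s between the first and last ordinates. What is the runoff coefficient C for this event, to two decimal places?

C ≈ 0.33

ΣQ_DR = 32.20 m³/s; V = ΣQ_DR·Δt = 2.318 × 10^5 m³.
Runoff depth d = V / A = 8.815 mm.
C = d / P = 8.815 / 26.7 = 0.33.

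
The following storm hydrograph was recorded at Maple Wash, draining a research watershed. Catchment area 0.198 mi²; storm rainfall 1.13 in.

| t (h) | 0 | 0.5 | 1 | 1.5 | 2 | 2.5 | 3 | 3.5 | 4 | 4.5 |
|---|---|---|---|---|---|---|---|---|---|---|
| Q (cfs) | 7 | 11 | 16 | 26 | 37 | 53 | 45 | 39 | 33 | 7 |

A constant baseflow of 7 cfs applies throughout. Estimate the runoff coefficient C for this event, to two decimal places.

ΣQ_DR = 204.0 cfs; V = ΣQ_DR·Δt = 3.672 × 10^5 ft³.
Runoff depth d = V / A = 0.7983 in.
C = d / P = 0.7983 / 1.13 = 0.71.

C ≈ 0.71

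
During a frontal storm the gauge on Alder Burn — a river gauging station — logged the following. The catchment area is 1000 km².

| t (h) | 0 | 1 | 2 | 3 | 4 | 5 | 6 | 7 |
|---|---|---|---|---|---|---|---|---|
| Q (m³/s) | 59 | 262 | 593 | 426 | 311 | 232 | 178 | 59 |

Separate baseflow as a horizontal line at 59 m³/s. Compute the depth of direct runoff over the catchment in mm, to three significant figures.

d ≈ 5.93 mm

Direct runoff: 0.0, 203.0, 534.0, 367.0, 252.0, 173.0, 119.0, 0.0 m³/s; ΣQ_DR = 1648 m³/s.
V = ΣQ_DR · Δt = 1648 × 3600 s = 5.933 × 10^6 m³.
Over A = 1000 km², depth = V / A = 5.93 mm.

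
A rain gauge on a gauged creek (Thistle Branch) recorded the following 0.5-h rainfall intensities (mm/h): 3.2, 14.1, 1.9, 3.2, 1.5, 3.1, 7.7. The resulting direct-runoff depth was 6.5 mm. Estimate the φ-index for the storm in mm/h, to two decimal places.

Only the 2 blocks with intensity above φ contribute runoff: 14.1, 7.7 mm/h.
Σ(I−φ)·Δt = d  ⇒  (14.1+7.7 − 2φ)·0.5 = 6.5
φ = (21.80 − 6.5/0.5) / 2 = 4.40 mm/h.

φ ≈ 4.40 mm/h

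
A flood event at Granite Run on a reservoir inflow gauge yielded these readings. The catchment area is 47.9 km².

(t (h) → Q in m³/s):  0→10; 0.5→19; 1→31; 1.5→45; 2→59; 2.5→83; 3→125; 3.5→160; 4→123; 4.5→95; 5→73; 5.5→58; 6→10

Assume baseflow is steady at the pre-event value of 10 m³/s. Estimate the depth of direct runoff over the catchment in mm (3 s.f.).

d ≈ 28.6 mm

Direct runoff: 0.0, 9.0, 21.0, 35.0, 49.0, 73.0, 115.0, 150.0, 113.0, 85.0, 63.0, 48.0, 0.0 m³/s; ΣQ_DR = 761.0 m³/s.
V = ΣQ_DR · Δt = 761.0 × 1800 s = 1.370 × 10^6 m³.
Over A = 47.9 km², depth = V / A = 28.6 mm.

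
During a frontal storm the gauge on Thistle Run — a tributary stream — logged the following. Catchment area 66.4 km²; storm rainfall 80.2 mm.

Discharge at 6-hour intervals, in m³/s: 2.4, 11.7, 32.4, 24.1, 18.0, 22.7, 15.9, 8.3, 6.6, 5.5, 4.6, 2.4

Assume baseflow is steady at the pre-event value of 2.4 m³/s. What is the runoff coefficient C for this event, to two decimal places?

ΣQ_DR = 125.8 m³/s; V = ΣQ_DR·Δt = 2.717 × 10^6 m³.
Runoff depth d = V / A = 40.92 mm.
C = d / P = 40.92 / 80.2 = 0.51.

C ≈ 0.51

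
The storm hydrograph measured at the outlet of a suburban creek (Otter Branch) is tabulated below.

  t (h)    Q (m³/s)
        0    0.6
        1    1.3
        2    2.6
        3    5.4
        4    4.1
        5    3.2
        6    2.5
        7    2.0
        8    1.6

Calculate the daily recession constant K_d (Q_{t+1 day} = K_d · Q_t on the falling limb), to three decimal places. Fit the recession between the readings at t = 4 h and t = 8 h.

K_d ≈ 0.004

Between t = 4 h and t = 8 h the flow falls from 4.1 to 1.6 m³/s over 4×1 h = 4 h.
Per-interval ratio K = (1.6/4.1)^(1/4) = 0.7904; K_d = K^(24/1) = 0.004.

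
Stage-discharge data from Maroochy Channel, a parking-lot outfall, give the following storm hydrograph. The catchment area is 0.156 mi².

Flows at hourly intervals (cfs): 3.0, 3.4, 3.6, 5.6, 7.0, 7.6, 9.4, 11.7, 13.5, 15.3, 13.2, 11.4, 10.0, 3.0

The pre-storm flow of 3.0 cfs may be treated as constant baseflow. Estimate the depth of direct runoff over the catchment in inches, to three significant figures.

d ≈ 0.752 in

Direct runoff: 0.0, 0.4, 0.6, 2.6, 4.0, 4.6, 6.4, 8.7, 10.5, 12.3, 10.2, 8.4, 7.0, 0.0 cfs; ΣQ_DR = 75.70 cfs.
V = ΣQ_DR · Δt = 75.70 × 3600 s = 2.725 × 10^5 ft³.
Over A = 0.156 mi², depth = V / A = 0.752 in.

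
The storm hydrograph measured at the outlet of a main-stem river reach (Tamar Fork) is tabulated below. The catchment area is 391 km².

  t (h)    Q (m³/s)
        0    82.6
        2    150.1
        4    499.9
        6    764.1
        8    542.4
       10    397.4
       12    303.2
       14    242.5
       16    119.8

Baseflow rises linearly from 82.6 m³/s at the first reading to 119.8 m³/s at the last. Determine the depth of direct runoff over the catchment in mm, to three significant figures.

d ≈ 40.3 mm

Direct runoff: 0.00, 62.85, 408.00, 667.55, 441.20, 291.55, 192.70, 127.35, 0.00 m³/s; ΣQ_DR = 2191 m³/s.
V = ΣQ_DR · Δt = 2191 × 7200 s = 1.578 × 10^7 m³.
Over A = 391 km², depth = V / A = 40.3 mm.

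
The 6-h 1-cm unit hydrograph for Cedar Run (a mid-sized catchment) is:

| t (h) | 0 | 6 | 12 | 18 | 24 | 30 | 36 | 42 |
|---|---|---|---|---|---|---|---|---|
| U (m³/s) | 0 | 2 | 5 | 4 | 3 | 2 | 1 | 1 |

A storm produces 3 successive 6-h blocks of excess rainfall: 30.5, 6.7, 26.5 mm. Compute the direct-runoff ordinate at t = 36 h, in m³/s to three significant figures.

Q ≈ 12.3 m³/s

By discrete convolution, Q_j = Σ (P_i / 10 mm) · U_{j−i}.
At t = 36 h (j=6): Q = (30.5/10)·1 + (6.7/10)·2 + (26.5/10)·3 = 12.3 m³/s.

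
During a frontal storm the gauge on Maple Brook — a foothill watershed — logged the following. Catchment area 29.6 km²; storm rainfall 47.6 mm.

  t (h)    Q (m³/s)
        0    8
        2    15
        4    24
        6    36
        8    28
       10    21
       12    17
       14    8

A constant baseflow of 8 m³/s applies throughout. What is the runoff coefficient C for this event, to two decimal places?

ΣQ_DR = 93.00 m³/s; V = ΣQ_DR·Δt = 6.696 × 10^5 m³.
Runoff depth d = V / A = 22.62 mm.
C = d / P = 22.62 / 47.6 = 0.48.

C ≈ 0.48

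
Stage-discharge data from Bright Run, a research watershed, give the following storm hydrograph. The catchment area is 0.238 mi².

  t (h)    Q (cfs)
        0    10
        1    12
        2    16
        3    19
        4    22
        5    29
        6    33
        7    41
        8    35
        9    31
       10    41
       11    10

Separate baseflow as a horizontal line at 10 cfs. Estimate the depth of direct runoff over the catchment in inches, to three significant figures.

Direct runoff: 0.0, 2.0, 6.0, 9.0, 12.0, 19.0, 23.0, 31.0, 25.0, 21.0, 31.0, 0.0 cfs; ΣQ_DR = 179.0 cfs.
V = ΣQ_DR · Δt = 179.0 × 3600 s = 6.444 × 10^5 ft³.
Over A = 0.238 mi², depth = V / A = 1.17 in.

d ≈ 1.17 in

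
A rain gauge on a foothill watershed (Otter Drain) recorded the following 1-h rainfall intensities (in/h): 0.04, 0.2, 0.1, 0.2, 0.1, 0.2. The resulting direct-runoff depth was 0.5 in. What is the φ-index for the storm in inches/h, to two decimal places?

φ ≈ 0.06 in/h

Only the 5 blocks with intensity above φ contribute runoff: 0.2, 0.1, 0.2, 0.1, 0.2 in/h.
Σ(I−φ)·Δt = d  ⇒  (0.2+0.1+0.2+0.1+0.2 − 5φ)·1 = 0.5
φ = (0.8000 − 0.5/1) / 5 = 0.06 in/h.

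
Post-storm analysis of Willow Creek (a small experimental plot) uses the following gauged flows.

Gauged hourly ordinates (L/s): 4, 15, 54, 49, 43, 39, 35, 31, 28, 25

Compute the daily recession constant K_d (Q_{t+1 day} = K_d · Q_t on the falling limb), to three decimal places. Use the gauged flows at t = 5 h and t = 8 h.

K_d ≈ 0.071

Between t = 5 h and t = 8 h the flow falls from 39 to 28 L/s over 3×1 h = 3 h.
Per-interval ratio K = (28/39)^(1/3) = 0.8954; K_d = K^(24/1) = 0.071.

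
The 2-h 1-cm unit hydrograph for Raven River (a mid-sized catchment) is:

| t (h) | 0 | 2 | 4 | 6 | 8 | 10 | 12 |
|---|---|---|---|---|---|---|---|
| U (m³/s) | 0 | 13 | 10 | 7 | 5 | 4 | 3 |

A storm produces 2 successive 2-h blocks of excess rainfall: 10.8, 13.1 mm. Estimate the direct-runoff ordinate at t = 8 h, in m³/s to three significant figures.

By discrete convolution, Q_j = Σ (P_i / 10 mm) · U_{j−i}.
At t = 8 h (j=4): Q = (10.8/10)·5 + (13.1/10)·7 = 14.6 m³/s.

Q ≈ 14.6 m³/s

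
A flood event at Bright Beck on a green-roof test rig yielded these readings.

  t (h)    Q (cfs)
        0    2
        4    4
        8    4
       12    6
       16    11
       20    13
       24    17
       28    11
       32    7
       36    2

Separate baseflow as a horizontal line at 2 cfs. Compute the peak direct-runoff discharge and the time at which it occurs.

Q_p = 15.0 cfs at t = 24 h

Subtracting baseflow gives direct-runoff ordinates: 0.0, 2.0, 2.0, 4.0, 9.0, 11.0, 15.0, 9.0, 5.0, 0.0 cfs.
The maximum is 15.0 cfs, occurring at the reading for t = 24 h.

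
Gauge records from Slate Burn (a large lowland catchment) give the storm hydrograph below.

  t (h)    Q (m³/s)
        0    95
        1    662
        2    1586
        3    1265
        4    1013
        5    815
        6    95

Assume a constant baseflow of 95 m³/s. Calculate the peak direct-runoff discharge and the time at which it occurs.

Subtracting baseflow gives direct-runoff ordinates: 0.0, 567.0, 1491.0, 1170.0, 918.0, 720.0, 0.0 m³/s.
The maximum is 1491.0 m³/s, occurring at the reading for t = 2 h.

Q_p = 1491.0 m³/s at t = 2 h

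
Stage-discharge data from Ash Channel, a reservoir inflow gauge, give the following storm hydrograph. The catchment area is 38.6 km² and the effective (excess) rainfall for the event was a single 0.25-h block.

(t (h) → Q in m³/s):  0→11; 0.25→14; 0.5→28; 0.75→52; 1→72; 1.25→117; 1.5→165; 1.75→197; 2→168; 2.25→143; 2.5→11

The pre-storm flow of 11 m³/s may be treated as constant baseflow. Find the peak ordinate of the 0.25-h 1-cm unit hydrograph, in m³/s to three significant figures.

Direct runoff: 0.0, 3.0, 17.0, 41.0, 61.0, 106.0, 154.0, 186.0, 157.0, 132.0, 0.0 m³/s; ΣQ_DR = 857.0 m³/s, peak = 186.0 m³/s.
Runoff depth d = ΣQ_DR·Δt / A = 857.0 × 900 / (38.6 km²) = 19.98 mm.
The 1-cm UH is the DRH scaled by (10 mm)/d, so U_p = 186.0 × 10/19.98 = 93.1 m³/s.

U_p ≈ 93.1 m³/s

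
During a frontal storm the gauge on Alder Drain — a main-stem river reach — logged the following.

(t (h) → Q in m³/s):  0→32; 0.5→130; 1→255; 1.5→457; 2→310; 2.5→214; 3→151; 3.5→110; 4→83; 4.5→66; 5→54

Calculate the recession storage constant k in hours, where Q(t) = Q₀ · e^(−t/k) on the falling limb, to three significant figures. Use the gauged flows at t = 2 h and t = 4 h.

On the falling limb, Q drops from 310 to 83 m³/s between t = 2 h and t = 4 h (Δt = 2 h).
k = −Δt / ln(Q₂/Q₁) = −2 / ln(83/310) = 1.52 h.

k ≈ 1.52 h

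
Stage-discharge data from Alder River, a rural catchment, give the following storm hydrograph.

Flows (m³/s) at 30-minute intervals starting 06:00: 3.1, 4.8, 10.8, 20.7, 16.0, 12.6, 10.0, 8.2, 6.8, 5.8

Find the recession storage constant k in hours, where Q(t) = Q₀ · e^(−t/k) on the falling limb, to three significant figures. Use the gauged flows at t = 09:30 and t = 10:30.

k ≈ 2.89 h

On the falling limb, Q drops from 8.2 to 5.8 m³/s between t = 09:30 and t = 10:30 (Δt = 1 h).
k = −Δt / ln(Q₂/Q₁) = −1 / ln(5.8/8.2) = 2.89 h.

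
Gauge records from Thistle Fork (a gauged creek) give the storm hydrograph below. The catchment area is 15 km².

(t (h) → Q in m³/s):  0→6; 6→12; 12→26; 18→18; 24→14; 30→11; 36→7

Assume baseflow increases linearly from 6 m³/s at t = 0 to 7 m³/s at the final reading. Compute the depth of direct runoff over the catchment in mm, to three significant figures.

Direct runoff: 0.00, 5.83, 19.67, 11.50, 7.33, 4.17, 0.00 m³/s; ΣQ_DR = 48.50 m³/s.
V = ΣQ_DR · Δt = 48.50 × 21600 s = 1.048 × 10^6 m³.
Over A = 15 km², depth = V / A = 69.8 mm.

d ≈ 69.8 mm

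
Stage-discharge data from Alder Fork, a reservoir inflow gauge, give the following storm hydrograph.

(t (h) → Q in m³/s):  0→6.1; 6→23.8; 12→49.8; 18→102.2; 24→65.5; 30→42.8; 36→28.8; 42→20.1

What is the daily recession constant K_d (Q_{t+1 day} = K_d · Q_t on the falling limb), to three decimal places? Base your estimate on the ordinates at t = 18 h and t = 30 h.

K_d ≈ 0.175

Between t = 18 h and t = 30 h the flow falls from 102.2 to 42.8 m³/s over 2×6 h = 12 h.
Per-interval ratio K = (42.8/102.2)^(1/2) = 0.6471; K_d = K^(24/6) = 0.175.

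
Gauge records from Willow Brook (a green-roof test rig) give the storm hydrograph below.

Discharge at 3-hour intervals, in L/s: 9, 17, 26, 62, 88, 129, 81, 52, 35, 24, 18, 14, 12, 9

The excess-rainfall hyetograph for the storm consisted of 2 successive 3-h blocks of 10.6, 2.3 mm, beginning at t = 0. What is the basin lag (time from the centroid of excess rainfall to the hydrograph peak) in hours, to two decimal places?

t_L ≈ 12.97 h

Centroid of excess rainfall: t_c = Σ P_i·t̄_i / ΣP_i = 2.0349 h (block centres at 1.5, 4.5 h).
Hydrograph peak occurs at t = 15 h, so basin lag t_L = 15 − 2.0349 = 12.97 h.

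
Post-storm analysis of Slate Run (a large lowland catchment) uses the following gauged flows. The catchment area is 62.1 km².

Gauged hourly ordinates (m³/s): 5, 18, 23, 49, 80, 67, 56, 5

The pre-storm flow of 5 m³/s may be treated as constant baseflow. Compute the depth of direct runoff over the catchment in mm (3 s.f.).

Direct runoff: 0.0, 13.0, 18.0, 44.0, 75.0, 62.0, 51.0, 0.0 m³/s; ΣQ_DR = 263.0 m³/s.
V = ΣQ_DR · Δt = 263.0 × 3600 s = 9.468 × 10^5 m³.
Over A = 62.1 km², depth = V / A = 15.2 mm.

d ≈ 15.2 mm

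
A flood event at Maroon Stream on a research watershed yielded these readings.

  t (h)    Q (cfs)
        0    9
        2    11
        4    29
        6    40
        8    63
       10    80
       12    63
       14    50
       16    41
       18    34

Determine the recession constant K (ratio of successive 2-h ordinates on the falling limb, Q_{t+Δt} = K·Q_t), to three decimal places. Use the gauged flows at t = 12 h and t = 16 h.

Using the recession-limb readings at t = 12 h and t = 16 h: Q falls from 63 to 41 cfs over 2 intervals.
K = (Q₂/Q₁)^(1/2) = (41/63)^(1/2) = 0.807.

K ≈ 0.807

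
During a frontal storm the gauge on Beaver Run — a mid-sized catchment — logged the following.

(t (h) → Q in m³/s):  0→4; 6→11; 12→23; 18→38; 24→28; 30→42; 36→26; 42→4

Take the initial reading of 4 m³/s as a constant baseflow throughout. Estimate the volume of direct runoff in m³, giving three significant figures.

Direct-runoff ordinates (Q − Q_b): 0.0, 7.0, 19.0, 34.0, 24.0, 38.0, 22.0, 0.0 m³/s.
ΣQ_DR = 144.0 m³/s.
With Δt = 6 h = 21600 s, V = ΣQ_DR · Δt = 144.0 × 21600 = 3.11 × 10^6 m³.

V ≈ 3.11 × 10^6 m³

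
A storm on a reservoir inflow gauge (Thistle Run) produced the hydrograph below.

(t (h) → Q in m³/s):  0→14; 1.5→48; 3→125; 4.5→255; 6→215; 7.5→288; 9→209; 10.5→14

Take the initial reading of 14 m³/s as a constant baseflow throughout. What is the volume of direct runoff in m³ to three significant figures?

Direct-runoff ordinates (Q − Q_b): 0.0, 34.0, 111.0, 241.0, 201.0, 274.0, 195.0, 0.0 m³/s.
ΣQ_DR = 1056 m³/s.
With Δt = 1.5 h = 5400 s, V = ΣQ_DR · Δt = 1056 × 5400 = 5.70 × 10^6 m³.

V ≈ 5.70 × 10^6 m³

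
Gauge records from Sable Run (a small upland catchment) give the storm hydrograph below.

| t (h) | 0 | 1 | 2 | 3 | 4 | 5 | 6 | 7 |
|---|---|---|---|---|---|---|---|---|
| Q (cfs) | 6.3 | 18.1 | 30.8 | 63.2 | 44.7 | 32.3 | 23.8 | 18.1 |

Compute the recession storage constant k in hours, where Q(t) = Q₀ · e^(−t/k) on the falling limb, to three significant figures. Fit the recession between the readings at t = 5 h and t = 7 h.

On the falling limb, Q drops from 32.3 to 18.1 cfs between t = 5 h and t = 7 h (Δt = 2 h).
k = −Δt / ln(Q₂/Q₁) = −2 / ln(18.1/32.3) = 3.45 h.

k ≈ 3.45 h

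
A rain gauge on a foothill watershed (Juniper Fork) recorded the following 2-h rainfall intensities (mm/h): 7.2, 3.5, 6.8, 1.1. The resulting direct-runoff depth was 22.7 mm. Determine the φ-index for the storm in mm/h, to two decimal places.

φ ≈ 2.05 mm/h

Only the 3 blocks with intensity above φ contribute runoff: 7.2, 3.5, 6.8 mm/h.
Σ(I−φ)·Δt = d  ⇒  (7.2+3.5+6.8 − 3φ)·2 = 22.7
φ = (17.50 − 22.7/2) / 3 = 2.05 mm/h.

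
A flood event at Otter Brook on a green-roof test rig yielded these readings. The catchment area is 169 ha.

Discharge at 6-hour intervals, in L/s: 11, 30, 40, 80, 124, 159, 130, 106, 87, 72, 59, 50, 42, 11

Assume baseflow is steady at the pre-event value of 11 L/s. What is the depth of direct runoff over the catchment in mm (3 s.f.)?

Direct runoff: 0.0, 19.0, 29.0, 69.0, 113.0, 148.0, 119.0, 95.0, 76.0, 61.0, 48.0, 39.0, 31.0, 0.0 L/s; ΣQ_DR = 847.0 L/s.
V = ΣQ_DR · Δt = 847.0 × 21600 s = 1.830 × 10^7 L.
Over A = 169 ha, depth = V / A = 10.8 mm.

d ≈ 10.8 mm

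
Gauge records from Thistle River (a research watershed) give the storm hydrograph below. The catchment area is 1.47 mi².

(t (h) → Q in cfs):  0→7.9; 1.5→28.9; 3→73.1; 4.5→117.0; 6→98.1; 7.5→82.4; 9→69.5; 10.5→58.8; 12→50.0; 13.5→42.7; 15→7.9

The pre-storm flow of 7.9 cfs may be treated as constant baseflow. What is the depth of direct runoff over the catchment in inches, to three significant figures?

Direct runoff: 0.0, 21.0, 65.2, 109.1, 90.2, 74.5, 61.6, 50.9, 42.1, 34.8, 0.0 cfs; ΣQ_DR = 549.4 cfs.
V = ΣQ_DR · Δt = 549.4 × 5400 s = 2.967 × 10^6 ft³.
Over A = 1.47 mi², depth = V / A = 0.869 in.

d ≈ 0.869 in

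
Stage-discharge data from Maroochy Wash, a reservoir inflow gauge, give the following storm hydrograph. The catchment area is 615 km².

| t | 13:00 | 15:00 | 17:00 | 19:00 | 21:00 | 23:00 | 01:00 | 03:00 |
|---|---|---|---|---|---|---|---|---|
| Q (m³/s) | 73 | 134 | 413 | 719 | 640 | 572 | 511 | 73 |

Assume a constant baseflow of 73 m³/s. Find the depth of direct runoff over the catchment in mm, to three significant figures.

Direct runoff: 0.0, 61.0, 340.0, 646.0, 567.0, 499.0, 438.0, 0.0 m³/s; ΣQ_DR = 2551 m³/s.
V = ΣQ_DR · Δt = 2551 × 7200 s = 1.837 × 10^7 m³.
Over A = 615 km², depth = V / A = 29.9 mm.

d ≈ 29.9 mm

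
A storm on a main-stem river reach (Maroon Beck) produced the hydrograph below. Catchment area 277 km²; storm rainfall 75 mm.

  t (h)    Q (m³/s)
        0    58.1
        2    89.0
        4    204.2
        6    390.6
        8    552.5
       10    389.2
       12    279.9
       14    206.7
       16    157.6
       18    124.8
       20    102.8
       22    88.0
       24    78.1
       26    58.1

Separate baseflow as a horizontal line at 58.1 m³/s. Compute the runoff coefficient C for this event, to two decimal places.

ΣQ_DR = 1966 m³/s; V = ΣQ_DR·Δt = 1.416 × 10^7 m³.
Runoff depth d = V / A = 51.11 mm.
C = d / P = 51.11 / 75 = 0.68.

C ≈ 0.68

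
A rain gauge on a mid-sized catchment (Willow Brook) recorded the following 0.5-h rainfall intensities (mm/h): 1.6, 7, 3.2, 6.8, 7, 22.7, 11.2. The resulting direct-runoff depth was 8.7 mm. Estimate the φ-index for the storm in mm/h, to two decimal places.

Only the 2 blocks with intensity above φ contribute runoff: 22.7, 11.2 mm/h.
Σ(I−φ)·Δt = d  ⇒  (22.7+11.2 − 2φ)·0.5 = 8.7
φ = (33.90 − 8.7/0.5) / 2 = 8.25 mm/h.

φ ≈ 8.25 mm/h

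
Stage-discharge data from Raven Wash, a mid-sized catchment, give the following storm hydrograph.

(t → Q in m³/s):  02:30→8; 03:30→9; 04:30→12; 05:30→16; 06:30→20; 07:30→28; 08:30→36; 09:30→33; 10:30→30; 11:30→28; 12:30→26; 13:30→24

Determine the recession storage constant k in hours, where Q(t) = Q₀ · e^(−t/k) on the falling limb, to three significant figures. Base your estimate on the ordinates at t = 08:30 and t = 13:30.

k ≈ 12.3 h

On the falling limb, Q drops from 36 to 24 m³/s between t = 08:30 and t = 13:30 (Δt = 5 h).
k = −Δt / ln(Q₂/Q₁) = −5 / ln(24/36) = 12.3 h.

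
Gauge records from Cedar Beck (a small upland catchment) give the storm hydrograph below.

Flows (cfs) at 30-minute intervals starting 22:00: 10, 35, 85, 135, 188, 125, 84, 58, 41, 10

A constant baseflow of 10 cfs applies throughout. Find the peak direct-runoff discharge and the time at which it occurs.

Q_p = 178.0 cfs at t = 00:00

Subtracting baseflow gives direct-runoff ordinates: 0.0, 25.0, 75.0, 125.0, 178.0, 115.0, 74.0, 48.0, 31.0, 0.0 cfs.
The maximum is 178.0 cfs, occurring at the reading for t = 00:00.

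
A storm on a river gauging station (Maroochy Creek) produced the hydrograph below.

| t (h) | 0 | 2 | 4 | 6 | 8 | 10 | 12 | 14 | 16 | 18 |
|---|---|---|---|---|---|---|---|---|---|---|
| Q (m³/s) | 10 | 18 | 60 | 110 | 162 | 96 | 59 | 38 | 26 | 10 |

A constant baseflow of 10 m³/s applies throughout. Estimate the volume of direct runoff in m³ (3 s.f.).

V ≈ 3.52 × 10^6 m³

Direct-runoff ordinates (Q − Q_b): 0.0, 8.0, 50.0, 100.0, 152.0, 86.0, 49.0, 28.0, 16.0, 0.0 m³/s.
ΣQ_DR = 489.0 m³/s.
With Δt = 2 h = 7200 s, V = ΣQ_DR · Δt = 489.0 × 7200 = 3.52 × 10^6 m³.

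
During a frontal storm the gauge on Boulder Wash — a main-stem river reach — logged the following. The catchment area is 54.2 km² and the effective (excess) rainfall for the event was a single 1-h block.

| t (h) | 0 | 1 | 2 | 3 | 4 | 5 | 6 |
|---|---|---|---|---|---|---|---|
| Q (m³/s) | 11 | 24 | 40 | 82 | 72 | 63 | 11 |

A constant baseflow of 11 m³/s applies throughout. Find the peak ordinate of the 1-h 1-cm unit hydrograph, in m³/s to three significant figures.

U_p ≈ 47.3 m³/s

Direct runoff: 0.0, 13.0, 29.0, 71.0, 61.0, 52.0, 0.0 m³/s; ΣQ_DR = 226.0 m³/s, peak = 71.0 m³/s.
Runoff depth d = ΣQ_DR·Δt / A = 226.0 × 3600 / (54.2 km²) = 15.01 mm.
The 1-cm UH is the DRH scaled by (10 mm)/d, so U_p = 71.0 × 10/15.01 = 47.3 m³/s.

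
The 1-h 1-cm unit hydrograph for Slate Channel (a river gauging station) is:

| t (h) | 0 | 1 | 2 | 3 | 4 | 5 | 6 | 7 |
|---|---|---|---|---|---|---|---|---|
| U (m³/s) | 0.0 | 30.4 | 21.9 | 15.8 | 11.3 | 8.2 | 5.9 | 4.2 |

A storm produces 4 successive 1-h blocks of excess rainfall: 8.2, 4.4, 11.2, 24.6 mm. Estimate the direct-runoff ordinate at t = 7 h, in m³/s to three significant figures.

By discrete convolution, Q_j = Σ (P_i / 10 mm) · U_{j−i}.
At t = 7 h (j=7): Q = (8.2/10)·4.2 + (4.4/10)·5.9 + (11.2/10)·8.2 + (24.6/10)·11.3 = 43.0 m³/s.

Q ≈ 43.0 m³/s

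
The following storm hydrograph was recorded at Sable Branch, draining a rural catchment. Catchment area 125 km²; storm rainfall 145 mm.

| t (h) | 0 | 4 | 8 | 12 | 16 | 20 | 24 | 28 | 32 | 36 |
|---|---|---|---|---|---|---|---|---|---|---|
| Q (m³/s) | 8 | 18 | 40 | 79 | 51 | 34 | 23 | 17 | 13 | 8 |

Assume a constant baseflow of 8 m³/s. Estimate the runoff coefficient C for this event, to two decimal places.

C ≈ 0.17

ΣQ_DR = 211.0 m³/s; V = ΣQ_DR·Δt = 3.038 × 10^6 m³.
Runoff depth d = V / A = 24.31 mm.
C = d / P = 24.31 / 145 = 0.17.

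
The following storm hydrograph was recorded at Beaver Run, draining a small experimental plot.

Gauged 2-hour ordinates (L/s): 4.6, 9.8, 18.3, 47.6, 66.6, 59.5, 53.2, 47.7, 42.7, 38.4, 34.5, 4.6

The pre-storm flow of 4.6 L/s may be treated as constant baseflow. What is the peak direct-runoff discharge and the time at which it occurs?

Subtracting baseflow gives direct-runoff ordinates: 0.0, 5.2, 13.7, 43.0, 62.0, 54.9, 48.6, 43.1, 38.1, 33.8, 29.9, 0.0 L/s.
The maximum is 62.0 L/s, occurring at the reading for t = 8 h.

Q_p = 62.0 L/s at t = 8 h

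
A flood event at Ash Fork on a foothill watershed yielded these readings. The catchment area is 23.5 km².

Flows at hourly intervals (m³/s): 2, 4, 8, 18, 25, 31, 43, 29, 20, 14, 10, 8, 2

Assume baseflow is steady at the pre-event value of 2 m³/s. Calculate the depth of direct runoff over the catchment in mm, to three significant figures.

Direct runoff: 0.0, 2.0, 6.0, 16.0, 23.0, 29.0, 41.0, 27.0, 18.0, 12.0, 8.0, 6.0, 0.0 m³/s; ΣQ_DR = 188.0 m³/s.
V = ΣQ_DR · Δt = 188.0 × 3600 s = 6.768 × 10^5 m³.
Over A = 23.5 km², depth = V / A = 28.8 mm.

d ≈ 28.8 mm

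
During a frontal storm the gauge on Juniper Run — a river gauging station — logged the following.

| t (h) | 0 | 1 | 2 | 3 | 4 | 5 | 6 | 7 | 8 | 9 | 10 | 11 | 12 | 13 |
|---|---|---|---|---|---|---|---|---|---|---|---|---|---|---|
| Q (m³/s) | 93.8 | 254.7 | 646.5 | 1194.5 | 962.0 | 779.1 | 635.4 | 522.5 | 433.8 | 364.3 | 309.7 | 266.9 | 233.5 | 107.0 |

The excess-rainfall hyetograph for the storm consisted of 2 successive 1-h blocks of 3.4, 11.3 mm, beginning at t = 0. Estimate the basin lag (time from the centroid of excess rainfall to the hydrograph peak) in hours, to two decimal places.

t_L ≈ 1.73 h

Centroid of excess rainfall: t_c = Σ P_i·t̄_i / ΣP_i = 1.2687 h (block centres at 0.5, 1.5 h).
Hydrograph peak occurs at t = 3 h, so basin lag t_L = 3 − 1.2687 = 1.73 h.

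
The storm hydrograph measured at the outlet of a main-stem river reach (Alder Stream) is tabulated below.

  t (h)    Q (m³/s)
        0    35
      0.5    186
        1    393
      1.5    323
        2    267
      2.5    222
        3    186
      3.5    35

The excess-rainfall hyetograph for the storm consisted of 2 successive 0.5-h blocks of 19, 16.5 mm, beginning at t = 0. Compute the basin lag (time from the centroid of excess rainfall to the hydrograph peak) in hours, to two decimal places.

t_L ≈ 0.52 h

Centroid of excess rainfall: t_c = Σ P_i·t̄_i / ΣP_i = 0.4824 h (block centres at 0.25, 0.75 h).
Hydrograph peak occurs at t = 1 h, so basin lag t_L = 1 − 0.4824 = 0.52 h.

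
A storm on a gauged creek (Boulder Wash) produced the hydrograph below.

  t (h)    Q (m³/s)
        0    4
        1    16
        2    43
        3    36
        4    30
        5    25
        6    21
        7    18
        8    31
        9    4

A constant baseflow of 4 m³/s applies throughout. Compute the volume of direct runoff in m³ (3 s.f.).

V ≈ 6.77 × 10^5 m³

Direct-runoff ordinates (Q − Q_b): 0.0, 12.0, 39.0, 32.0, 26.0, 21.0, 17.0, 14.0, 27.0, 0.0 m³/s.
ΣQ_DR = 188.0 m³/s.
With Δt = 1 h = 3600 s, V = ΣQ_DR · Δt = 188.0 × 3600 = 6.77 × 10^5 m³.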